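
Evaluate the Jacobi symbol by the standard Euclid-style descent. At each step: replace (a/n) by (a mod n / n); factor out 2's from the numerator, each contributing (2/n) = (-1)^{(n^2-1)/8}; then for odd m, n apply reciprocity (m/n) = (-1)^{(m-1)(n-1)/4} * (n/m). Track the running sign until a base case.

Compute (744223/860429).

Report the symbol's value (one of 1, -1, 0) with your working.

1

flip (744223/860429) -> (860429/744223): both odd, 744223 mod 4 = 3, 860429 mod 4 = 1, so the flip contributes +1; sign now +1
(860429/744223): 860429 mod 744223 = 116206, so (860429/744223) = (116206/744223)
factor out 2^1: 116206 = 2^1·58103; with 744223 mod 8 = 7, (2/744223) = +1; sign now +1; continue with (58103/744223)
flip (58103/744223) -> (744223/58103): both odd, 58103 mod 4 = 3, 744223 mod 4 = 3, so the flip contributes -1; sign now -1
(744223/58103): 744223 mod 58103 = 46987, so (744223/58103) = (46987/58103)
flip (46987/58103) -> (58103/46987): both odd, 46987 mod 4 = 3, 58103 mod 4 = 3, so the flip contributes -1; sign now +1
(58103/46987): 58103 mod 46987 = 11116, so (58103/46987) = (11116/46987)
factor out 2^2: 11116 = 2^2·2779; with 46987 mod 8 = 3, (2/46987) = -1; sign now +1; continue with (2779/46987)
flip (2779/46987) -> (46987/2779): both odd, 2779 mod 4 = 3, 46987 mod 4 = 3, so the flip contributes -1; sign now -1
(46987/2779): 46987 mod 2779 = 2523, so (46987/2779) = (2523/2779)
flip (2523/2779) -> (2779/2523): both odd, 2523 mod 4 = 3, 2779 mod 4 = 3, so the flip contributes -1; sign now +1
(2779/2523): 2779 mod 2523 = 256, so (2779/2523) = (256/2523)
factor out 2^8: 256 = 2^8·1; with 2523 mod 8 = 3, (2/2523) = -1; sign now +1; continue with (1/2523)
reached (1/2523) = 1, so the symbol is +1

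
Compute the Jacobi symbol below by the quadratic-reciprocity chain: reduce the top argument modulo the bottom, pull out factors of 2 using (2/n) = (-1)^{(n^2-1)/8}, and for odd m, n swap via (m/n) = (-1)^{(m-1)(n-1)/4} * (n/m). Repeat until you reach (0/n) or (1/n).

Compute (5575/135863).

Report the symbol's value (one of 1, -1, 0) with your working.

flip (5575/135863) -> (135863/5575): both odd, 5575 mod 4 = 3, 135863 mod 4 = 3, so the flip contributes -1; sign now -1
(135863/5575): 135863 mod 5575 = 2063, so (135863/5575) = (2063/5575)
flip (2063/5575) -> (5575/2063): both odd, 2063 mod 4 = 3, 5575 mod 4 = 3, so the flip contributes -1; sign now +1
(5575/2063): 5575 mod 2063 = 1449, so (5575/2063) = (1449/2063)
flip (1449/2063) -> (2063/1449): both odd, 1449 mod 4 = 1, 2063 mod 4 = 3, so the flip contributes +1; sign now +1
(2063/1449): 2063 mod 1449 = 614, so (2063/1449) = (614/1449)
factor out 2^1: 614 = 2^1·307; with 1449 mod 8 = 1, (2/1449) = +1; sign now +1; continue with (307/1449)
flip (307/1449) -> (1449/307): both odd, 307 mod 4 = 3, 1449 mod 4 = 1, so the flip contributes +1; sign now +1
(1449/307): 1449 mod 307 = 221, so (1449/307) = (221/307)
flip (221/307) -> (307/221): both odd, 221 mod 4 = 1, 307 mod 4 = 3, so the flip contributes +1; sign now +1
(307/221): 307 mod 221 = 86, so (307/221) = (86/221)
factor out 2^1: 86 = 2^1·43; with 221 mod 8 = 5, (2/221) = -1; sign now -1; continue with (43/221)
flip (43/221) -> (221/43): both odd, 43 mod 4 = 3, 221 mod 4 = 1, so the flip contributes +1; sign now -1
(221/43): 221 mod 43 = 6, so (221/43) = (6/43)
factor out 2^1: 6 = 2^1·3; with 43 mod 8 = 3, (2/43) = -1; sign now +1; continue with (3/43)
flip (3/43) -> (43/3): both odd, 3 mod 4 = 3, 43 mod 4 = 3, so the flip contributes -1; sign now -1
(43/3): 43 mod 3 = 1, so (43/3) = (1/3)
reached (1/3) = 1, so the symbol is -1

-1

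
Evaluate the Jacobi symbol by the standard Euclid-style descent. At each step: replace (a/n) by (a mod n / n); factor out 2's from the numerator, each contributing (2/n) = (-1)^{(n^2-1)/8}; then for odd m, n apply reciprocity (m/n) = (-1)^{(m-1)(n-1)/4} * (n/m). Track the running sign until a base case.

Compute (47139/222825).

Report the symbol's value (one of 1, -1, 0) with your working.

0

reciprocity: (47139/222825) = +1·(222825/47139) since 47139 mod 4 = 3, 222825 mod 4 = 1; sign now +1
(222825/47139) = (34269/47139)   [reduce mod 47139]
reciprocity: (34269/47139) = +1·(47139/34269) since 34269 mod 4 = 1, 47139 mod 4 = 3; sign now +1
(47139/34269) = (12870/34269)   [reduce mod 34269]
12870 = 2^1·6435; (2/34269) = -1 since 34269 mod 8 = 5, so (12870/34269) = (-1)^1·(6435/34269); sign now -1
reciprocity: (6435/34269) = +1·(34269/6435) since 6435 mod 4 = 3, 34269 mod 4 = 1; sign now -1
(34269/6435) = (2094/6435)   [reduce mod 6435]
2094 = 2^1·1047; (2/6435) = -1 since 6435 mod 8 = 3, so (2094/6435) = (-1)^1·(1047/6435); sign now +1
reciprocity: (1047/6435) = -1·(6435/1047) since 1047 mod 4 = 3, 6435 mod 4 = 3; sign now -1
(6435/1047) = (153/1047)   [reduce mod 1047]
reciprocity: (153/1047) = +1·(1047/153) since 153 mod 4 = 1, 1047 mod 4 = 3; sign now -1
(1047/153) = (129/153)   [reduce mod 153]
reciprocity: (129/153) = +1·(153/129) since 129 mod 4 = 1, 153 mod 4 = 1; sign now -1
(153/129) = (24/129)   [reduce mod 129]
24 = 2^3·3; (2/129) = +1 since 129 mod 8 = 1, so (24/129) = (+1)^3·(3/129); sign now -1
reciprocity: (3/129) = +1·(129/3) since 3 mod 4 = 3, 129 mod 4 = 1; sign now -1
(129/3) = (0/3)   [reduce mod 3]
(0/3) = 0   [gcd(a, n) > 1]; final value = 0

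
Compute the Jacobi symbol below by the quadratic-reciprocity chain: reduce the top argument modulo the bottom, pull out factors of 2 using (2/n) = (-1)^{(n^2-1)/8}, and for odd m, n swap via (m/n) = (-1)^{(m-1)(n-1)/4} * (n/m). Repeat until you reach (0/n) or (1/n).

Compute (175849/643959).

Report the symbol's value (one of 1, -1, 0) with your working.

1

flip (175849/643959) -> (643959/175849): both odd, 175849 mod 4 = 1, 643959 mod 4 = 3, so the flip contributes +1; sign now +1
(643959/175849): 643959 mod 175849 = 116412, so (643959/175849) = (116412/175849)
factor out 2^2: 116412 = 2^2·29103; with 175849 mod 8 = 1, (2/175849) = +1; sign now +1; continue with (29103/175849)
flip (29103/175849) -> (175849/29103): both odd, 29103 mod 4 = 3, 175849 mod 4 = 1, so the flip contributes +1; sign now +1
(175849/29103): 175849 mod 29103 = 1231, so (175849/29103) = (1231/29103)
flip (1231/29103) -> (29103/1231): both odd, 1231 mod 4 = 3, 29103 mod 4 = 3, so the flip contributes -1; sign now -1
(29103/1231): 29103 mod 1231 = 790, so (29103/1231) = (790/1231)
factor out 2^1: 790 = 2^1·395; with 1231 mod 8 = 7, (2/1231) = +1; sign now -1; continue with (395/1231)
flip (395/1231) -> (1231/395): both odd, 395 mod 4 = 3, 1231 mod 4 = 3, so the flip contributes -1; sign now +1
(1231/395): 1231 mod 395 = 46, so (1231/395) = (46/395)
factor out 2^1: 46 = 2^1·23; with 395 mod 8 = 3, (2/395) = -1; sign now -1; continue with (23/395)
flip (23/395) -> (395/23): both odd, 23 mod 4 = 3, 395 mod 4 = 3, so the flip contributes -1; sign now +1
(395/23): 395 mod 23 = 4, so (395/23) = (4/23)
factor out 2^2: 4 = 2^2·1; with 23 mod 8 = 7, (2/23) = +1; sign now +1; continue with (1/23)
reached (1/23) = 1, so the symbol is +1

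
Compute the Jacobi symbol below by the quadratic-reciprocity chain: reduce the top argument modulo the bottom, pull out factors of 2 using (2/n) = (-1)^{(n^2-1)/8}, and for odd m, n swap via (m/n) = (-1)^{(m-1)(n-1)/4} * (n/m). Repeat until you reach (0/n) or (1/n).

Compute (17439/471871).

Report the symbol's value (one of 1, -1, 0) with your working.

flip (17439/471871) -> (471871/17439): both odd, 17439 mod 4 = 3, 471871 mod 4 = 3, so the flip contributes -1; sign now -1
(471871/17439): 471871 mod 17439 = 1018, so (471871/17439) = (1018/17439)
factor out 2^1: 1018 = 2^1·509; with 17439 mod 8 = 7, (2/17439) = +1; sign now -1; continue with (509/17439)
flip (509/17439) -> (17439/509): both odd, 509 mod 4 = 1, 17439 mod 4 = 3, so the flip contributes +1; sign now -1
(17439/509): 17439 mod 509 = 133, so (17439/509) = (133/509)
flip (133/509) -> (509/133): both odd, 133 mod 4 = 1, 509 mod 4 = 1, so the flip contributes +1; sign now -1
(509/133): 509 mod 133 = 110, so (509/133) = (110/133)
factor out 2^1: 110 = 2^1·55; with 133 mod 8 = 5, (2/133) = -1; sign now +1; continue with (55/133)
flip (55/133) -> (133/55): both odd, 55 mod 4 = 3, 133 mod 4 = 1, so the flip contributes +1; sign now +1
(133/55): 133 mod 55 = 23, so (133/55) = (23/55)
flip (23/55) -> (55/23): both odd, 23 mod 4 = 3, 55 mod 4 = 3, so the flip contributes -1; sign now -1
(55/23): 55 mod 23 = 9, so (55/23) = (9/23)
flip (9/23) -> (23/9): both odd, 9 mod 4 = 1, 23 mod 4 = 3, so the flip contributes +1; sign now -1
(23/9): 23 mod 9 = 5, so (23/9) = (5/9)
flip (5/9) -> (9/5): both odd, 5 mod 4 = 1, 9 mod 4 = 1, so the flip contributes +1; sign now -1
(9/5): 9 mod 5 = 4, so (9/5) = (4/5)
factor out 2^2: 4 = 2^2·1; with 5 mod 8 = 5, (2/5) = -1; sign now -1; continue with (1/5)
reached (1/5) = 1, so the symbol is -1

-1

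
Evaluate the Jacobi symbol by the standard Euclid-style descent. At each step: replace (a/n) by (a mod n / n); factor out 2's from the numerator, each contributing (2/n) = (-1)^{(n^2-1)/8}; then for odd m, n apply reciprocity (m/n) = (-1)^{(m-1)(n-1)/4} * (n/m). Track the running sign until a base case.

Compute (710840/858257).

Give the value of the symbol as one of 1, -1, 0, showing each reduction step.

-1

factor out 2^3: 710840 = 2^3·88855; with 858257 mod 8 = 1, (2/858257) = +1; sign now +1; continue with (88855/858257)
flip (88855/858257) -> (858257/88855): both odd, 88855 mod 4 = 3, 858257 mod 4 = 1, so the flip contributes +1; sign now +1
(858257/88855): 858257 mod 88855 = 58562, so (858257/88855) = (58562/88855)
factor out 2^1: 58562 = 2^1·29281; with 88855 mod 8 = 7, (2/88855) = +1; sign now +1; continue with (29281/88855)
flip (29281/88855) -> (88855/29281): both odd, 29281 mod 4 = 1, 88855 mod 4 = 3, so the flip contributes +1; sign now +1
(88855/29281): 88855 mod 29281 = 1012, so (88855/29281) = (1012/29281)
factor out 2^2: 1012 = 2^2·253; with 29281 mod 8 = 1, (2/29281) = +1; sign now +1; continue with (253/29281)
flip (253/29281) -> (29281/253): both odd, 253 mod 4 = 1, 29281 mod 4 = 1, so the flip contributes +1; sign now +1
(29281/253): 29281 mod 253 = 186, so (29281/253) = (186/253)
factor out 2^1: 186 = 2^1·93; with 253 mod 8 = 5, (2/253) = -1; sign now -1; continue with (93/253)
flip (93/253) -> (253/93): both odd, 93 mod 4 = 1, 253 mod 4 = 1, so the flip contributes +1; sign now -1
(253/93): 253 mod 93 = 67, so (253/93) = (67/93)
flip (67/93) -> (93/67): both odd, 67 mod 4 = 3, 93 mod 4 = 1, so the flip contributes +1; sign now -1
(93/67): 93 mod 67 = 26, so (93/67) = (26/67)
factor out 2^1: 26 = 2^1·13; with 67 mod 8 = 3, (2/67) = -1; sign now +1; continue with (13/67)
flip (13/67) -> (67/13): both odd, 13 mod 4 = 1, 67 mod 4 = 3, so the flip contributes +1; sign now +1
(67/13): 67 mod 13 = 2, so (67/13) = (2/13)
factor out 2^1: 2 = 2^1·1; with 13 mod 8 = 5, (2/13) = -1; sign now -1; continue with (1/13)
reached (1/13) = 1, so the symbol is -1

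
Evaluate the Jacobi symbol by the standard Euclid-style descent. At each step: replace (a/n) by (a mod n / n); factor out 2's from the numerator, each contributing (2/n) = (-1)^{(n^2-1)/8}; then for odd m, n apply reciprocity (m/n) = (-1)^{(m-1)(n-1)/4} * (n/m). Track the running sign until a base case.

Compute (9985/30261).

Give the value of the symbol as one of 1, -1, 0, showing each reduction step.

reciprocity: (9985/30261) = +1·(30261/9985) since 9985 mod 4 = 1, 30261 mod 4 = 1; sign now +1
(30261/9985) = (306/9985)   [reduce mod 9985]
306 = 2^1·153; (2/9985) = +1 since 9985 mod 8 = 1, so (306/9985) = (+1)^1·(153/9985); sign now +1
reciprocity: (153/9985) = +1·(9985/153) since 153 mod 4 = 1, 9985 mod 4 = 1; sign now +1
(9985/153) = (40/153)   [reduce mod 153]
40 = 2^3·5; (2/153) = +1 since 153 mod 8 = 1, so (40/153) = (+1)^3·(5/153); sign now +1
reciprocity: (5/153) = +1·(153/5) since 5 mod 4 = 1, 153 mod 4 = 1; sign now +1
(153/5) = (3/5)   [reduce mod 5]
reciprocity: (3/5) = +1·(5/3) since 3 mod 4 = 3, 5 mod 4 = 1; sign now +1
(5/3) = (2/3)   [reduce mod 3]
2 = 2^1·1; (2/3) = -1 since 3 mod 8 = 3, so (2/3) = (-1)^1·(1/3); sign now -1
(1/3) = 1; final value = sign = -1

-1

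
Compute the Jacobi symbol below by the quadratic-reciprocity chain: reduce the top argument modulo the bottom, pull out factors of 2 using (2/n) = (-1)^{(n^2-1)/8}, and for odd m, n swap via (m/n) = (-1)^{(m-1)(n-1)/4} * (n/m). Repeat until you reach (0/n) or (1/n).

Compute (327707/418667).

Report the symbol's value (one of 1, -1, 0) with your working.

-1

reciprocity: (327707/418667) = -1·(418667/327707) since 327707 mod 4 = 3, 418667 mod 4 = 3; sign now -1
(418667/327707) = (90960/327707)   [reduce mod 327707]
90960 = 2^4·5685; (2/327707) = -1 since 327707 mod 8 = 3, so (90960/327707) = (-1)^4·(5685/327707); sign now -1
reciprocity: (5685/327707) = +1·(327707/5685) since 5685 mod 4 = 1, 327707 mod 4 = 3; sign now -1
(327707/5685) = (3662/5685)   [reduce mod 5685]
3662 = 2^1·1831; (2/5685) = -1 since 5685 mod 8 = 5, so (3662/5685) = (-1)^1·(1831/5685); sign now +1
reciprocity: (1831/5685) = +1·(5685/1831) since 1831 mod 4 = 3, 5685 mod 4 = 1; sign now +1
(5685/1831) = (192/1831)   [reduce mod 1831]
192 = 2^6·3; (2/1831) = +1 since 1831 mod 8 = 7, so (192/1831) = (+1)^6·(3/1831); sign now +1
reciprocity: (3/1831) = -1·(1831/3) since 3 mod 4 = 3, 1831 mod 4 = 3; sign now -1
(1831/3) = (1/3)   [reduce mod 3]
(1/3) = 1; final value = sign = -1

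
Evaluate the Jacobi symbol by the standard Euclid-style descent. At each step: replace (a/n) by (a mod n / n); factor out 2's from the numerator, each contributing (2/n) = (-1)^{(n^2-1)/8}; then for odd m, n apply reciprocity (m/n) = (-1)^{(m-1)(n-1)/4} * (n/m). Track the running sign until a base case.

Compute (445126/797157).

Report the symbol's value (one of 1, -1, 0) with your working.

1

factor out 2^1: 445126 = 2^1·222563; with 797157 mod 8 = 5, (2/797157) = -1; sign now -1; continue with (222563/797157)
flip (222563/797157) -> (797157/222563): both odd, 222563 mod 4 = 3, 797157 mod 4 = 1, so the flip contributes +1; sign now -1
(797157/222563): 797157 mod 222563 = 129468, so (797157/222563) = (129468/222563)
factor out 2^2: 129468 = 2^2·32367; with 222563 mod 8 = 3, (2/222563) = -1; sign now -1; continue with (32367/222563)
flip (32367/222563) -> (222563/32367): both odd, 32367 mod 4 = 3, 222563 mod 4 = 3, so the flip contributes -1; sign now +1
(222563/32367): 222563 mod 32367 = 28361, so (222563/32367) = (28361/32367)
flip (28361/32367) -> (32367/28361): both odd, 28361 mod 4 = 1, 32367 mod 4 = 3, so the flip contributes +1; sign now +1
(32367/28361): 32367 mod 28361 = 4006, so (32367/28361) = (4006/28361)
factor out 2^1: 4006 = 2^1·2003; with 28361 mod 8 = 1, (2/28361) = +1; sign now +1; continue with (2003/28361)
flip (2003/28361) -> (28361/2003): both odd, 2003 mod 4 = 3, 28361 mod 4 = 1, so the flip contributes +1; sign now +1
(28361/2003): 28361 mod 2003 = 319, so (28361/2003) = (319/2003)
flip (319/2003) -> (2003/319): both odd, 319 mod 4 = 3, 2003 mod 4 = 3, so the flip contributes -1; sign now -1
(2003/319): 2003 mod 319 = 89, so (2003/319) = (89/319)
flip (89/319) -> (319/89): both odd, 89 mod 4 = 1, 319 mod 4 = 3, so the flip contributes +1; sign now -1
(319/89): 319 mod 89 = 52, so (319/89) = (52/89)
factor out 2^2: 52 = 2^2·13; with 89 mod 8 = 1, (2/89) = +1; sign now -1; continue with (13/89)
flip (13/89) -> (89/13): both odd, 13 mod 4 = 1, 89 mod 4 = 1, so the flip contributes +1; sign now -1
(89/13): 89 mod 13 = 11, so (89/13) = (11/13)
flip (11/13) -> (13/11): both odd, 11 mod 4 = 3, 13 mod 4 = 1, so the flip contributes +1; sign now -1
(13/11): 13 mod 11 = 2, so (13/11) = (2/11)
factor out 2^1: 2 = 2^1·1; with 11 mod 8 = 3, (2/11) = -1; sign now +1; continue with (1/11)
reached (1/11) = 1, so the symbol is +1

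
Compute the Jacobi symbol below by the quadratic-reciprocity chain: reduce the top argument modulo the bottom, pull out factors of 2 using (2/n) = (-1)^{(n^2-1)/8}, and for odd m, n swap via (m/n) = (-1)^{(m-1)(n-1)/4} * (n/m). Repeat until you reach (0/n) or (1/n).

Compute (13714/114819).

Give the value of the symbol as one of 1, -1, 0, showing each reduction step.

13714 = 2^1·6857; (2/114819) = -1 since 114819 mod 8 = 3, so (13714/114819) = (-1)^1·(6857/114819); sign now -1
reciprocity: (6857/114819) = +1·(114819/6857) since 6857 mod 4 = 1, 114819 mod 4 = 3; sign now -1
(114819/6857) = (5107/6857)   [reduce mod 6857]
reciprocity: (5107/6857) = +1·(6857/5107) since 5107 mod 4 = 3, 6857 mod 4 = 1; sign now -1
(6857/5107) = (1750/5107)   [reduce mod 5107]
1750 = 2^1·875; (2/5107) = -1 since 5107 mod 8 = 3, so (1750/5107) = (-1)^1·(875/5107); sign now +1
reciprocity: (875/5107) = -1·(5107/875) since 875 mod 4 = 3, 5107 mod 4 = 3; sign now -1
(5107/875) = (732/875)   [reduce mod 875]
732 = 2^2·183; (2/875) = -1 since 875 mod 8 = 3, so (732/875) = (-1)^2·(183/875); sign now -1
reciprocity: (183/875) = -1·(875/183) since 183 mod 4 = 3, 875 mod 4 = 3; sign now +1
(875/183) = (143/183)   [reduce mod 183]
reciprocity: (143/183) = -1·(183/143) since 143 mod 4 = 3, 183 mod 4 = 3; sign now -1
(183/143) = (40/143)   [reduce mod 143]
40 = 2^3·5; (2/143) = +1 since 143 mod 8 = 7, so (40/143) = (+1)^3·(5/143); sign now -1
reciprocity: (5/143) = +1·(143/5) since 5 mod 4 = 1, 143 mod 4 = 3; sign now -1
(143/5) = (3/5)   [reduce mod 5]
reciprocity: (3/5) = +1·(5/3) since 3 mod 4 = 3, 5 mod 4 = 1; sign now -1
(5/3) = (2/3)   [reduce mod 3]
2 = 2^1·1; (2/3) = -1 since 3 mod 8 = 3, so (2/3) = (-1)^1·(1/3); sign now +1
(1/3) = 1; final value = sign = +1

1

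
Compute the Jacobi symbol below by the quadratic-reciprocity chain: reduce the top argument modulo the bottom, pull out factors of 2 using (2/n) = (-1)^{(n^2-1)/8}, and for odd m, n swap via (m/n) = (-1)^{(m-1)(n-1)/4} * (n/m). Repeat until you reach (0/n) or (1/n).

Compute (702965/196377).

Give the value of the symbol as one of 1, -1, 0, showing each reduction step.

1

(702965/196377): 702965 mod 196377 = 113834, so (702965/196377) = (113834/196377)
factor out 2^1: 113834 = 2^1·56917; with 196377 mod 8 = 1, (2/196377) = +1; sign now +1; continue with (56917/196377)
flip (56917/196377) -> (196377/56917): both odd, 56917 mod 4 = 1, 196377 mod 4 = 1, so the flip contributes +1; sign now +1
(196377/56917): 196377 mod 56917 = 25626, so (196377/56917) = (25626/56917)
factor out 2^1: 25626 = 2^1·12813; with 56917 mod 8 = 5, (2/56917) = -1; sign now -1; continue with (12813/56917)
flip (12813/56917) -> (56917/12813): both odd, 12813 mod 4 = 1, 56917 mod 4 = 1, so the flip contributes +1; sign now -1
(56917/12813): 56917 mod 12813 = 5665, so (56917/12813) = (5665/12813)
flip (5665/12813) -> (12813/5665): both odd, 5665 mod 4 = 1, 12813 mod 4 = 1, so the flip contributes +1; sign now -1
(12813/5665): 12813 mod 5665 = 1483, so (12813/5665) = (1483/5665)
flip (1483/5665) -> (5665/1483): both odd, 1483 mod 4 = 3, 5665 mod 4 = 1, so the flip contributes +1; sign now -1
(5665/1483): 5665 mod 1483 = 1216, so (5665/1483) = (1216/1483)
factor out 2^6: 1216 = 2^6·19; with 1483 mod 8 = 3, (2/1483) = -1; sign now -1; continue with (19/1483)
flip (19/1483) -> (1483/19): both odd, 19 mod 4 = 3, 1483 mod 4 = 3, so the flip contributes -1; sign now +1
(1483/19): 1483 mod 19 = 1, so (1483/19) = (1/19)
reached (1/19) = 1, so the symbol is +1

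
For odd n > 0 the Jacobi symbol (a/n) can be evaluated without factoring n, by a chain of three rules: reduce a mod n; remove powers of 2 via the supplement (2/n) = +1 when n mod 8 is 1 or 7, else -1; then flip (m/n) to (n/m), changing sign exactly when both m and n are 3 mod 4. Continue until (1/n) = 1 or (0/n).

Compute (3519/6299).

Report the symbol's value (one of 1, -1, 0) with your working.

reciprocity: (3519/6299) = -1·(6299/3519) since 3519 mod 4 = 3, 6299 mod 4 = 3; sign now -1
(6299/3519) = (2780/3519)   [reduce mod 3519]
2780 = 2^2·695; (2/3519) = +1 since 3519 mod 8 = 7, so (2780/3519) = (+1)^2·(695/3519); sign now -1
reciprocity: (695/3519) = -1·(3519/695) since 695 mod 4 = 3, 3519 mod 4 = 3; sign now +1
(3519/695) = (44/695)   [reduce mod 695]
44 = 2^2·11; (2/695) = +1 since 695 mod 8 = 7, so (44/695) = (+1)^2·(11/695); sign now +1
reciprocity: (11/695) = -1·(695/11) since 11 mod 4 = 3, 695 mod 4 = 3; sign now -1
(695/11) = (2/11)   [reduce mod 11]
2 = 2^1·1; (2/11) = -1 since 11 mod 8 = 3, so (2/11) = (-1)^1·(1/11); sign now +1
(1/11) = 1; final value = sign = +1

1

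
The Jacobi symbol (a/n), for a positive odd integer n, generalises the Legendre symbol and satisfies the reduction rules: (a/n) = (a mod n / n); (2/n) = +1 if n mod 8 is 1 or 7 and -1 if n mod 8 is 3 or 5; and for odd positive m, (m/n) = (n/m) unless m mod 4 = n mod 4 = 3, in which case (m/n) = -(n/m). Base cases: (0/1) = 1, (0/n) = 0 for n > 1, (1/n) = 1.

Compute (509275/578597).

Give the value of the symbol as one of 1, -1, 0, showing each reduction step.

flip (509275/578597) -> (578597/509275): both odd, 509275 mod 4 = 3, 578597 mod 4 = 1, so the flip contributes +1; sign now +1
(578597/509275): 578597 mod 509275 = 69322, so (578597/509275) = (69322/509275)
factor out 2^1: 69322 = 2^1·34661; with 509275 mod 8 = 3, (2/509275) = -1; sign now -1; continue with (34661/509275)
flip (34661/509275) -> (509275/34661): both odd, 34661 mod 4 = 1, 509275 mod 4 = 3, so the flip contributes +1; sign now -1
(509275/34661): 509275 mod 34661 = 24021, so (509275/34661) = (24021/34661)
flip (24021/34661) -> (34661/24021): both odd, 24021 mod 4 = 1, 34661 mod 4 = 1, so the flip contributes +1; sign now -1
(34661/24021): 34661 mod 24021 = 10640, so (34661/24021) = (10640/24021)
factor out 2^4: 10640 = 2^4·665; with 24021 mod 8 = 5, (2/24021) = -1; sign now -1; continue with (665/24021)
flip (665/24021) -> (24021/665): both odd, 665 mod 4 = 1, 24021 mod 4 = 1, so the flip contributes +1; sign now -1
(24021/665): 24021 mod 665 = 81, so (24021/665) = (81/665)
flip (81/665) -> (665/81): both odd, 81 mod 4 = 1, 665 mod 4 = 1, so the flip contributes +1; sign now -1
(665/81): 665 mod 81 = 17, so (665/81) = (17/81)
flip (17/81) -> (81/17): both odd, 17 mod 4 = 1, 81 mod 4 = 1, so the flip contributes +1; sign now -1
(81/17): 81 mod 17 = 13, so (81/17) = (13/17)
flip (13/17) -> (17/13): both odd, 13 mod 4 = 1, 17 mod 4 = 1, so the flip contributes +1; sign now -1
(17/13): 17 mod 13 = 4, so (17/13) = (4/13)
factor out 2^2: 4 = 2^2·1; with 13 mod 8 = 5, (2/13) = -1; sign now -1; continue with (1/13)
reached (1/13) = 1, so the symbol is -1

-1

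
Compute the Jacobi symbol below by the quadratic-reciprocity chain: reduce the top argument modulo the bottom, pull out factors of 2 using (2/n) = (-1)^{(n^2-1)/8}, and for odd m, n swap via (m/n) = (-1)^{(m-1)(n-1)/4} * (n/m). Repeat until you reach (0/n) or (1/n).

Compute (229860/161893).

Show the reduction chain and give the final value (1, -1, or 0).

(229860/161893): 229860 mod 161893 = 67967, so (229860/161893) = (67967/161893)
flip (67967/161893) -> (161893/67967): both odd, 67967 mod 4 = 3, 161893 mod 4 = 1, so the flip contributes +1; sign now +1
(161893/67967): 161893 mod 67967 = 25959, so (161893/67967) = (25959/67967)
flip (25959/67967) -> (67967/25959): both odd, 25959 mod 4 = 3, 67967 mod 4 = 3, so the flip contributes -1; sign now -1
(67967/25959): 67967 mod 25959 = 16049, so (67967/25959) = (16049/25959)
flip (16049/25959) -> (25959/16049): both odd, 16049 mod 4 = 1, 25959 mod 4 = 3, so the flip contributes +1; sign now -1
(25959/16049): 25959 mod 16049 = 9910, so (25959/16049) = (9910/16049)
factor out 2^1: 9910 = 2^1·4955; with 16049 mod 8 = 1, (2/16049) = +1; sign now -1; continue with (4955/16049)
flip (4955/16049) -> (16049/4955): both odd, 4955 mod 4 = 3, 16049 mod 4 = 1, so the flip contributes +1; sign now -1
(16049/4955): 16049 mod 4955 = 1184, so (16049/4955) = (1184/4955)
factor out 2^5: 1184 = 2^5·37; with 4955 mod 8 = 3, (2/4955) = -1; sign now +1; continue with (37/4955)
flip (37/4955) -> (4955/37): both odd, 37 mod 4 = 1, 4955 mod 4 = 3, so the flip contributes +1; sign now +1
(4955/37): 4955 mod 37 = 34, so (4955/37) = (34/37)
factor out 2^1: 34 = 2^1·17; with 37 mod 8 = 5, (2/37) = -1; sign now -1; continue with (17/37)
flip (17/37) -> (37/17): both odd, 17 mod 4 = 1, 37 mod 4 = 1, so the flip contributes +1; sign now -1
(37/17): 37 mod 17 = 3, so (37/17) = (3/17)
flip (3/17) -> (17/3): both odd, 3 mod 4 = 3, 17 mod 4 = 1, so the flip contributes +1; sign now -1
(17/3): 17 mod 3 = 2, so (17/3) = (2/3)
factor out 2^1: 2 = 2^1·1; with 3 mod 8 = 3, (2/3) = -1; sign now +1; continue with (1/3)
reached (1/3) = 1, so the symbol is +1

1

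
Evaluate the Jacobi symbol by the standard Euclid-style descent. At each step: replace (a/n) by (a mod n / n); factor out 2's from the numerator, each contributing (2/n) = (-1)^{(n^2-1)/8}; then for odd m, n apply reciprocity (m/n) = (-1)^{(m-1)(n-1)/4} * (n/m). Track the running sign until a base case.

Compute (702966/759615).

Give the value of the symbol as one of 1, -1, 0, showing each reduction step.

702966 = 2^1·351483; (2/759615) = +1 since 759615 mod 8 = 7, so (702966/759615) = (+1)^1·(351483/759615); sign now +1
reciprocity: (351483/759615) = -1·(759615/351483) since 351483 mod 4 = 3, 759615 mod 4 = 3; sign now -1
(759615/351483) = (56649/351483)   [reduce mod 351483]
reciprocity: (56649/351483) = +1·(351483/56649) since 56649 mod 4 = 1, 351483 mod 4 = 3; sign now -1
(351483/56649) = (11589/56649)   [reduce mod 56649]
reciprocity: (11589/56649) = +1·(56649/11589) since 11589 mod 4 = 1, 56649 mod 4 = 1; sign now -1
(56649/11589) = (10293/11589)   [reduce mod 11589]
reciprocity: (10293/11589) = +1·(11589/10293) since 10293 mod 4 = 1, 11589 mod 4 = 1; sign now -1
(11589/10293) = (1296/10293)   [reduce mod 10293]
1296 = 2^4·81; (2/10293) = -1 since 10293 mod 8 = 5, so (1296/10293) = (-1)^4·(81/10293); sign now -1
reciprocity: (81/10293) = +1·(10293/81) since 81 mod 4 = 1, 10293 mod 4 = 1; sign now -1
(10293/81) = (6/81)   [reduce mod 81]
6 = 2^1·3; (2/81) = +1 since 81 mod 8 = 1, so (6/81) = (+1)^1·(3/81); sign now -1
reciprocity: (3/81) = +1·(81/3) since 3 mod 4 = 3, 81 mod 4 = 1; sign now -1
(81/3) = (0/3)   [reduce mod 3]
(0/3) = 0   [gcd(a, n) > 1]; final value = 0

0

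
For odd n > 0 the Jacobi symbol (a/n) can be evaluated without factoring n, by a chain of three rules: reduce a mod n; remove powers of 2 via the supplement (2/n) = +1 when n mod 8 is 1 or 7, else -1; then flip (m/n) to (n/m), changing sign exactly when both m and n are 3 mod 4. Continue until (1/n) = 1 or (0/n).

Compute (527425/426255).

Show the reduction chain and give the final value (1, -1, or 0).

(527425/426255) = (101170/426255)   [reduce mod 426255]
101170 = 2^1·50585; (2/426255) = +1 since 426255 mod 8 = 7, so (101170/426255) = (+1)^1·(50585/426255); sign now +1
reciprocity: (50585/426255) = +1·(426255/50585) since 50585 mod 4 = 1, 426255 mod 4 = 3; sign now +1
(426255/50585) = (21575/50585)   [reduce mod 50585]
reciprocity: (21575/50585) = +1·(50585/21575) since 21575 mod 4 = 3, 50585 mod 4 = 1; sign now +1
(50585/21575) = (7435/21575)   [reduce mod 21575]
reciprocity: (7435/21575) = -1·(21575/7435) since 7435 mod 4 = 3, 21575 mod 4 = 3; sign now -1
(21575/7435) = (6705/7435)   [reduce mod 7435]
reciprocity: (6705/7435) = +1·(7435/6705) since 6705 mod 4 = 1, 7435 mod 4 = 3; sign now -1
(7435/6705) = (730/6705)   [reduce mod 6705]
730 = 2^1·365; (2/6705) = +1 since 6705 mod 8 = 1, so (730/6705) = (+1)^1·(365/6705); sign now -1
reciprocity: (365/6705) = +1·(6705/365) since 365 mod 4 = 1, 6705 mod 4 = 1; sign now -1
(6705/365) = (135/365)   [reduce mod 365]
reciprocity: (135/365) = +1·(365/135) since 135 mod 4 = 3, 365 mod 4 = 1; sign now -1
(365/135) = (95/135)   [reduce mod 135]
reciprocity: (95/135) = -1·(135/95) since 95 mod 4 = 3, 135 mod 4 = 3; sign now +1
(135/95) = (40/95)   [reduce mod 95]
40 = 2^3·5; (2/95) = +1 since 95 mod 8 = 7, so (40/95) = (+1)^3·(5/95); sign now +1
reciprocity: (5/95) = +1·(95/5) since 5 mod 4 = 1, 95 mod 4 = 3; sign now +1
(95/5) = (0/5)   [reduce mod 5]
(0/5) = 0   [gcd(a, n) > 1]; final value = 0

0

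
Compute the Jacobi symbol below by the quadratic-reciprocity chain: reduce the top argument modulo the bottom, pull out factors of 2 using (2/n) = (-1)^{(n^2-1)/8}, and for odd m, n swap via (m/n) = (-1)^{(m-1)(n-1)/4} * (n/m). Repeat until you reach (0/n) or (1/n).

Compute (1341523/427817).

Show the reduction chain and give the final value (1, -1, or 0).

-1

(1341523/427817): 1341523 mod 427817 = 58072, so (1341523/427817) = (58072/427817)
factor out 2^3: 58072 = 2^3·7259; with 427817 mod 8 = 1, (2/427817) = +1; sign now +1; continue with (7259/427817)
flip (7259/427817) -> (427817/7259): both odd, 7259 mod 4 = 3, 427817 mod 4 = 1, so the flip contributes +1; sign now +1
(427817/7259): 427817 mod 7259 = 6795, so (427817/7259) = (6795/7259)
flip (6795/7259) -> (7259/6795): both odd, 6795 mod 4 = 3, 7259 mod 4 = 3, so the flip contributes -1; sign now -1
(7259/6795): 7259 mod 6795 = 464, so (7259/6795) = (464/6795)
factor out 2^4: 464 = 2^4·29; with 6795 mod 8 = 3, (2/6795) = -1; sign now -1; continue with (29/6795)
flip (29/6795) -> (6795/29): both odd, 29 mod 4 = 1, 6795 mod 4 = 3, so the flip contributes +1; sign now -1
(6795/29): 6795 mod 29 = 9, so (6795/29) = (9/29)
flip (9/29) -> (29/9): both odd, 9 mod 4 = 1, 29 mod 4 = 1, so the flip contributes +1; sign now -1
(29/9): 29 mod 9 = 2, so (29/9) = (2/9)
factor out 2^1: 2 = 2^1·1; with 9 mod 8 = 1, (2/9) = +1; sign now -1; continue with (1/9)
reached (1/9) = 1, so the symbol is -1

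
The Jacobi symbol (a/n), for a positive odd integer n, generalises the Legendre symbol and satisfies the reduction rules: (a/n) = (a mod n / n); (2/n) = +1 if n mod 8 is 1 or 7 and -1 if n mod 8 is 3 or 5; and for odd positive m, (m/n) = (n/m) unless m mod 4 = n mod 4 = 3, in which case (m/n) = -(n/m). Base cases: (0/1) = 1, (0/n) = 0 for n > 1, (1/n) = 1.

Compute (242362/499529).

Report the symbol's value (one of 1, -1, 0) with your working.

-1

242362 = 2^1·121181; (2/499529) = +1 since 499529 mod 8 = 1, so (242362/499529) = (+1)^1·(121181/499529); sign now +1
reciprocity: (121181/499529) = +1·(499529/121181) since 121181 mod 4 = 1, 499529 mod 4 = 1; sign now +1
(499529/121181) = (14805/121181)   [reduce mod 121181]
reciprocity: (14805/121181) = +1·(121181/14805) since 14805 mod 4 = 1, 121181 mod 4 = 1; sign now +1
(121181/14805) = (2741/14805)   [reduce mod 14805]
reciprocity: (2741/14805) = +1·(14805/2741) since 2741 mod 4 = 1, 14805 mod 4 = 1; sign now +1
(14805/2741) = (1100/2741)   [reduce mod 2741]
1100 = 2^2·275; (2/2741) = -1 since 2741 mod 8 = 5, so (1100/2741) = (-1)^2·(275/2741); sign now +1
reciprocity: (275/2741) = +1·(2741/275) since 275 mod 4 = 3, 2741 mod 4 = 1; sign now +1
(2741/275) = (266/275)   [reduce mod 275]
266 = 2^1·133; (2/275) = -1 since 275 mod 8 = 3, so (266/275) = (-1)^1·(133/275); sign now -1
reciprocity: (133/275) = +1·(275/133) since 133 mod 4 = 1, 275 mod 4 = 3; sign now -1
(275/133) = (9/133)   [reduce mod 133]
reciprocity: (9/133) = +1·(133/9) since 9 mod 4 = 1, 133 mod 4 = 1; sign now -1
(133/9) = (7/9)   [reduce mod 9]
reciprocity: (7/9) = +1·(9/7) since 7 mod 4 = 3, 9 mod 4 = 1; sign now -1
(9/7) = (2/7)   [reduce mod 7]
2 = 2^1·1; (2/7) = +1 since 7 mod 8 = 7, so (2/7) = (+1)^1·(1/7); sign now -1
(1/7) = 1; final value = sign = -1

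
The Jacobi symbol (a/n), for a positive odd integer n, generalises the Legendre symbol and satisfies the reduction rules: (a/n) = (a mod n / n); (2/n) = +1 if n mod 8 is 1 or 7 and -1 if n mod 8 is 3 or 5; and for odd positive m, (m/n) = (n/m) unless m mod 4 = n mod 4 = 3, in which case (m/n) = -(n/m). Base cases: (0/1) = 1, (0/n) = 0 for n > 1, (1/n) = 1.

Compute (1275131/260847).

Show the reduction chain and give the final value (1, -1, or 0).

-1

(1275131/260847): 1275131 mod 260847 = 231743, so (1275131/260847) = (231743/260847)
flip (231743/260847) -> (260847/231743): both odd, 231743 mod 4 = 3, 260847 mod 4 = 3, so the flip contributes -1; sign now -1
(260847/231743): 260847 mod 231743 = 29104, so (260847/231743) = (29104/231743)
factor out 2^4: 29104 = 2^4·1819; with 231743 mod 8 = 7, (2/231743) = +1; sign now -1; continue with (1819/231743)
flip (1819/231743) -> (231743/1819): both odd, 1819 mod 4 = 3, 231743 mod 4 = 3, so the flip contributes -1; sign now +1
(231743/1819): 231743 mod 1819 = 730, so (231743/1819) = (730/1819)
factor out 2^1: 730 = 2^1·365; with 1819 mod 8 = 3, (2/1819) = -1; sign now -1; continue with (365/1819)
flip (365/1819) -> (1819/365): both odd, 365 mod 4 = 1, 1819 mod 4 = 3, so the flip contributes +1; sign now -1
(1819/365): 1819 mod 365 = 359, so (1819/365) = (359/365)
flip (359/365) -> (365/359): both odd, 359 mod 4 = 3, 365 mod 4 = 1, so the flip contributes +1; sign now -1
(365/359): 365 mod 359 = 6, so (365/359) = (6/359)
factor out 2^1: 6 = 2^1·3; with 359 mod 8 = 7, (2/359) = +1; sign now -1; continue with (3/359)
flip (3/359) -> (359/3): both odd, 3 mod 4 = 3, 359 mod 4 = 3, so the flip contributes -1; sign now +1
(359/3): 359 mod 3 = 2, so (359/3) = (2/3)
factor out 2^1: 2 = 2^1·1; with 3 mod 8 = 3, (2/3) = -1; sign now -1; continue with (1/3)
reached (1/3) = 1, so the symbol is -1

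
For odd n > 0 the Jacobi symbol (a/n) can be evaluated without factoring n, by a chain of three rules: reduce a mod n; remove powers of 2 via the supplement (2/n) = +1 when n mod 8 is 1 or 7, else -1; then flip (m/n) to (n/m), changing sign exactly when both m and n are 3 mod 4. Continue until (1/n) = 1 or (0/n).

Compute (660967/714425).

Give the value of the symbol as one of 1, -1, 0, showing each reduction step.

-1

flip (660967/714425) -> (714425/660967): both odd, 660967 mod 4 = 3, 714425 mod 4 = 1, so the flip contributes +1; sign now +1
(714425/660967): 714425 mod 660967 = 53458, so (714425/660967) = (53458/660967)
factor out 2^1: 53458 = 2^1·26729; with 660967 mod 8 = 7, (2/660967) = +1; sign now +1; continue with (26729/660967)
flip (26729/660967) -> (660967/26729): both odd, 26729 mod 4 = 1, 660967 mod 4 = 3, so the flip contributes +1; sign now +1
(660967/26729): 660967 mod 26729 = 19471, so (660967/26729) = (19471/26729)
flip (19471/26729) -> (26729/19471): both odd, 19471 mod 4 = 3, 26729 mod 4 = 1, so the flip contributes +1; sign now +1
(26729/19471): 26729 mod 19471 = 7258, so (26729/19471) = (7258/19471)
factor out 2^1: 7258 = 2^1·3629; with 19471 mod 8 = 7, (2/19471) = +1; sign now +1; continue with (3629/19471)
flip (3629/19471) -> (19471/3629): both odd, 3629 mod 4 = 1, 19471 mod 4 = 3, so the flip contributes +1; sign now +1
(19471/3629): 19471 mod 3629 = 1326, so (19471/3629) = (1326/3629)
factor out 2^1: 1326 = 2^1·663; with 3629 mod 8 = 5, (2/3629) = -1; sign now -1; continue with (663/3629)
flip (663/3629) -> (3629/663): both odd, 663 mod 4 = 3, 3629 mod 4 = 1, so the flip contributes +1; sign now -1
(3629/663): 3629 mod 663 = 314, so (3629/663) = (314/663)
factor out 2^1: 314 = 2^1·157; with 663 mod 8 = 7, (2/663) = +1; sign now -1; continue with (157/663)
flip (157/663) -> (663/157): both odd, 157 mod 4 = 1, 663 mod 4 = 3, so the flip contributes +1; sign now -1
(663/157): 663 mod 157 = 35, so (663/157) = (35/157)
flip (35/157) -> (157/35): both odd, 35 mod 4 = 3, 157 mod 4 = 1, so the flip contributes +1; sign now -1
(157/35): 157 mod 35 = 17, so (157/35) = (17/35)
flip (17/35) -> (35/17): both odd, 17 mod 4 = 1, 35 mod 4 = 3, so the flip contributes +1; sign now -1
(35/17): 35 mod 17 = 1, so (35/17) = (1/17)
reached (1/17) = 1, so the symbol is -1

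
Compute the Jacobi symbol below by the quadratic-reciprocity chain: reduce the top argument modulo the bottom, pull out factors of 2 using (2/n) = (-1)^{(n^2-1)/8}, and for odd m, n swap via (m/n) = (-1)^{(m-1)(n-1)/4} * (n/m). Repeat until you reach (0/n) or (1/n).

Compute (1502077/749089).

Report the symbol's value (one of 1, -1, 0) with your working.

(1502077/749089): 1502077 mod 749089 = 3899, so (1502077/749089) = (3899/749089)
flip (3899/749089) -> (749089/3899): both odd, 3899 mod 4 = 3, 749089 mod 4 = 1, so the flip contributes +1; sign now +1
(749089/3899): 749089 mod 3899 = 481, so (749089/3899) = (481/3899)
flip (481/3899) -> (3899/481): both odd, 481 mod 4 = 1, 3899 mod 4 = 3, so the flip contributes +1; sign now +1
(3899/481): 3899 mod 481 = 51, so (3899/481) = (51/481)
flip (51/481) -> (481/51): both odd, 51 mod 4 = 3, 481 mod 4 = 1, so the flip contributes +1; sign now +1
(481/51): 481 mod 51 = 22, so (481/51) = (22/51)
factor out 2^1: 22 = 2^1·11; with 51 mod 8 = 3, (2/51) = -1; sign now -1; continue with (11/51)
flip (11/51) -> (51/11): both odd, 11 mod 4 = 3, 51 mod 4 = 3, so the flip contributes -1; sign now +1
(51/11): 51 mod 11 = 7, so (51/11) = (7/11)
flip (7/11) -> (11/7): both odd, 7 mod 4 = 3, 11 mod 4 = 3, so the flip contributes -1; sign now -1
(11/7): 11 mod 7 = 4, so (11/7) = (4/7)
factor out 2^2: 4 = 2^2·1; with 7 mod 8 = 7, (2/7) = +1; sign now -1; continue with (1/7)
reached (1/7) = 1, so the symbol is -1

-1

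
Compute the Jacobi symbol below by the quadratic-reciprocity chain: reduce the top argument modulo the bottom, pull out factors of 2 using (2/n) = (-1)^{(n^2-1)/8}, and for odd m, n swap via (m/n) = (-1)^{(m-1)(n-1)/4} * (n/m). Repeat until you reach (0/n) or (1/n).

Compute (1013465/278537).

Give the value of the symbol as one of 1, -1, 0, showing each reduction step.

-1

(1013465/278537) = (177854/278537)   [reduce mod 278537]
177854 = 2^1·88927; (2/278537) = +1 since 278537 mod 8 = 1, so (177854/278537) = (+1)^1·(88927/278537); sign now +1
reciprocity: (88927/278537) = +1·(278537/88927) since 88927 mod 4 = 3, 278537 mod 4 = 1; sign now +1
(278537/88927) = (11756/88927)   [reduce mod 88927]
11756 = 2^2·2939; (2/88927) = +1 since 88927 mod 8 = 7, so (11756/88927) = (+1)^2·(2939/88927); sign now +1
reciprocity: (2939/88927) = -1·(88927/2939) since 2939 mod 4 = 3, 88927 mod 4 = 3; sign now -1
(88927/2939) = (757/2939)   [reduce mod 2939]
reciprocity: (757/2939) = +1·(2939/757) since 757 mod 4 = 1, 2939 mod 4 = 3; sign now -1
(2939/757) = (668/757)   [reduce mod 757]
668 = 2^2·167; (2/757) = -1 since 757 mod 8 = 5, so (668/757) = (-1)^2·(167/757); sign now -1
reciprocity: (167/757) = +1·(757/167) since 167 mod 4 = 3, 757 mod 4 = 1; sign now -1
(757/167) = (89/167)   [reduce mod 167]
reciprocity: (89/167) = +1·(167/89) since 89 mod 4 = 1, 167 mod 4 = 3; sign now -1
(167/89) = (78/89)   [reduce mod 89]
78 = 2^1·39; (2/89) = +1 since 89 mod 8 = 1, so (78/89) = (+1)^1·(39/89); sign now -1
reciprocity: (39/89) = +1·(89/39) since 39 mod 4 = 3, 89 mod 4 = 1; sign now -1
(89/39) = (11/39)   [reduce mod 39]
reciprocity: (11/39) = -1·(39/11) since 11 mod 4 = 3, 39 mod 4 = 3; sign now +1
(39/11) = (6/11)   [reduce mod 11]
6 = 2^1·3; (2/11) = -1 since 11 mod 8 = 3, so (6/11) = (-1)^1·(3/11); sign now -1
reciprocity: (3/11) = -1·(11/3) since 3 mod 4 = 3, 11 mod 4 = 3; sign now +1
(11/3) = (2/3)   [reduce mod 3]
2 = 2^1·1; (2/3) = -1 since 3 mod 8 = 3, so (2/3) = (-1)^1·(1/3); sign now -1
(1/3) = 1; final value = sign = -1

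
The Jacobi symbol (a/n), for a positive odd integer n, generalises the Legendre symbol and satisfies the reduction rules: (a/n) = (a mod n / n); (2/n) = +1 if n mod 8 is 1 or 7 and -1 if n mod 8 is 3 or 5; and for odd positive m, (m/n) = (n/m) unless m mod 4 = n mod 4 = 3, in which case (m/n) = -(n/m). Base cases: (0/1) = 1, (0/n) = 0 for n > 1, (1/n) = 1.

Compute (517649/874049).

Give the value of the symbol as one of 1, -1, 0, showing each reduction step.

0

reciprocity: (517649/874049) = +1·(874049/517649) since 517649 mod 4 = 1, 874049 mod 4 = 1; sign now +1
(874049/517649) = (356400/517649)   [reduce mod 517649]
356400 = 2^4·22275; (2/517649) = +1 since 517649 mod 8 = 1, so (356400/517649) = (+1)^4·(22275/517649); sign now +1
reciprocity: (22275/517649) = +1·(517649/22275) since 22275 mod 4 = 3, 517649 mod 4 = 1; sign now +1
(517649/22275) = (5324/22275)   [reduce mod 22275]
5324 = 2^2·1331; (2/22275) = -1 since 22275 mod 8 = 3, so (5324/22275) = (-1)^2·(1331/22275); sign now +1
reciprocity: (1331/22275) = -1·(22275/1331) since 1331 mod 4 = 3, 22275 mod 4 = 3; sign now -1
(22275/1331) = (979/1331)   [reduce mod 1331]
reciprocity: (979/1331) = -1·(1331/979) since 979 mod 4 = 3, 1331 mod 4 = 3; sign now +1
(1331/979) = (352/979)   [reduce mod 979]
352 = 2^5·11; (2/979) = -1 since 979 mod 8 = 3, so (352/979) = (-1)^5·(11/979); sign now -1
reciprocity: (11/979) = -1·(979/11) since 11 mod 4 = 3, 979 mod 4 = 3; sign now +1
(979/11) = (0/11)   [reduce mod 11]
(0/11) = 0   [gcd(a, n) > 1]; final value = 0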